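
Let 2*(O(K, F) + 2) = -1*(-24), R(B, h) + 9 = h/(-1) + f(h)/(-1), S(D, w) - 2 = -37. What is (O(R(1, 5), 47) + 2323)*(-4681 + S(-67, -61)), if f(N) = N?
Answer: -11002428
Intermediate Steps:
S(D, w) = -35 (S(D, w) = 2 - 37 = -35)
R(B, h) = -9 - 2*h (R(B, h) = -9 + (h/(-1) + h/(-1)) = -9 + (h*(-1) + h*(-1)) = -9 + (-h - h) = -9 - 2*h)
O(K, F) = 10 (O(K, F) = -2 + (-1*(-24))/2 = -2 + (1/2)*24 = -2 + 12 = 10)
(O(R(1, 5), 47) + 2323)*(-4681 + S(-67, -61)) = (10 + 2323)*(-4681 - 35) = 2333*(-4716) = -11002428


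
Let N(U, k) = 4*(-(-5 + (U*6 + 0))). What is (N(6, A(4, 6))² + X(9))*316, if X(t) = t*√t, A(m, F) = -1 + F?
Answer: 4867348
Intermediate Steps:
X(t) = t^(3/2)
N(U, k) = 20 - 24*U (N(U, k) = 4*(-(-5 + (6*U + 0))) = 4*(-(-5 + 6*U)) = 4*(5 - 6*U) = 20 - 24*U)
(N(6, A(4, 6))² + X(9))*316 = ((20 - 24*6)² + 9^(3/2))*316 = ((20 - 144)² + 27)*316 = ((-124)² + 27)*316 = (15376 + 27)*316 = 15403*316 = 4867348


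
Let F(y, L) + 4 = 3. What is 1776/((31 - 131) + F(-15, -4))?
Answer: -1776/101 ≈ -17.584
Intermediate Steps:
F(y, L) = -1 (F(y, L) = -4 + 3 = -1)
1776/((31 - 131) + F(-15, -4)) = 1776/((31 - 131) - 1) = 1776/(-100 - 1) = 1776/(-101) = 1776*(-1/101) = -1776/101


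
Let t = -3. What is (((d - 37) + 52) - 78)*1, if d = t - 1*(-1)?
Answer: -65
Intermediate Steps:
d = -2 (d = -3 - 1*(-1) = -3 + 1 = -2)
(((d - 37) + 52) - 78)*1 = (((-2 - 37) + 52) - 78)*1 = ((-39 + 52) - 78)*1 = (13 - 78)*1 = -65*1 = -65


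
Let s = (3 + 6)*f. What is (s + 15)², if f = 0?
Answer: 225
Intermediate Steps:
s = 0 (s = (3 + 6)*0 = 9*0 = 0)
(s + 15)² = (0 + 15)² = 15² = 225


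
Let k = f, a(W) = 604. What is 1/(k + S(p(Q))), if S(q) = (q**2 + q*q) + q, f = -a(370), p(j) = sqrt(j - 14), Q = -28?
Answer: -I/(sqrt(42) + 688*I) ≈ -0.0014534 - 1.369e-5*I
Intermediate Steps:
p(j) = sqrt(-14 + j)
f = -604 (f = -1*604 = -604)
S(q) = q + 2*q**2 (S(q) = (q**2 + q**2) + q = 2*q**2 + q = q + 2*q**2)
k = -604
1/(k + S(p(Q))) = 1/(-604 + sqrt(-14 - 28)*(1 + 2*sqrt(-14 - 28))) = 1/(-604 + sqrt(-42)*(1 + 2*sqrt(-42))) = 1/(-604 + (I*sqrt(42))*(1 + 2*(I*sqrt(42)))) = 1/(-604 + (I*sqrt(42))*(1 + 2*I*sqrt(42))) = 1/(-604 + I*sqrt(42)*(1 + 2*I*sqrt(42)))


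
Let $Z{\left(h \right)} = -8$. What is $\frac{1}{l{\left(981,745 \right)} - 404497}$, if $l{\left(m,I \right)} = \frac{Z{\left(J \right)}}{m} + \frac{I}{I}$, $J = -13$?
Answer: $- \frac{981}{396810584} \approx -2.4722 \cdot 10^{-6}$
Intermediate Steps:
$l{\left(m,I \right)} = 1 - \frac{8}{m}$ ($l{\left(m,I \right)} = - \frac{8}{m} + \frac{I}{I} = - \frac{8}{m} + 1 = 1 - \frac{8}{m}$)
$\frac{1}{l{\left(981,745 \right)} - 404497} = \frac{1}{\frac{-8 + 981}{981} - 404497} = \frac{1}{\frac{1}{981} \cdot 973 - 404497} = \frac{1}{\frac{973}{981} - 404497} = \frac{1}{- \frac{396810584}{981}} = - \frac{981}{396810584}$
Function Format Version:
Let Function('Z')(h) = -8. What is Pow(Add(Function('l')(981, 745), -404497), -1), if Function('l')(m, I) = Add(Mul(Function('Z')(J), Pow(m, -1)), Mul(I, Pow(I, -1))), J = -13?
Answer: Rational(-981, 396810584) ≈ -2.4722e-6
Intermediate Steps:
Function('l')(m, I) = Add(1, Mul(-8, Pow(m, -1))) (Function('l')(m, I) = Add(Mul(-8, Pow(m, -1)), Mul(I, Pow(I, -1))) = Add(Mul(-8, Pow(m, -1)), 1) = Add(1, Mul(-8, Pow(m, -1))))
Pow(Add(Function('l')(981, 745), -404497), -1) = Pow(Add(Mul(Pow(981, -1), Add(-8, 981)), -404497), -1) = Pow(Add(Mul(Rational(1, 981), 973), -404497), -1) = Pow(Add(Rational(973, 981), -404497), -1) = Pow(Rational(-396810584, 981), -1) = Rational(-981, 396810584)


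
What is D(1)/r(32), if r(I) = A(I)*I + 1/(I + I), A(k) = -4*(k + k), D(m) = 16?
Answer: -1024/524287 ≈ -0.0019531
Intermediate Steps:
A(k) = -8*k
r(I) = 1/(2*I) - 8*I² (r(I) = (-8*I)*I + 1/(I + I) = -8*I² + 1/(2*I) = 1/(2*I) - 8*I²)
D(1)/r(32) = 16/(((½)*(1 - 16*32³)/32)) = 16/(((½)*(1/32)*(1 - 16*32768))) = 16/(((½)*(1/32)*(1 - 524288))) = 16/(((½)*(1/32)*(-524287))) = 16/(-524287/64) = 16*(-64/524287) = -1024/524287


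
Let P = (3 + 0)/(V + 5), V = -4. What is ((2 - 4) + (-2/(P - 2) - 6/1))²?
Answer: 100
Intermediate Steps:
P = 3 (P = (3 + 0)/(-4 + 5) = 3/1 = 3*1 = 3)
((2 - 4) + (-2/(P - 2) - 6/1))² = ((2 - 4) + (-2/(3 - 2) - 6/1))² = (-2 + (-2/1 - 6*1))² = (-2 + (-2*1 - 6))² = (-2 + (-2 - 6))² = (-2 - 8)² = (-10)² = 100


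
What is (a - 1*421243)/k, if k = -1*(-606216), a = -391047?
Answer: -14005/10452 ≈ -1.3399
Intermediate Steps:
k = 606216
(a - 1*421243)/k = (-391047 - 1*421243)/606216 = (-391047 - 421243)*(1/606216) = -812290*1/606216 = -14005/10452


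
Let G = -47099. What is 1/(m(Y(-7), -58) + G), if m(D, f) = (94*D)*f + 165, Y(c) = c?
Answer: -1/8770 ≈ -0.00011403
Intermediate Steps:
m(D, f) = 165 + 94*D*f (m(D, f) = 94*D*f + 165 = 165 + 94*D*f)
1/(m(Y(-7), -58) + G) = 1/((165 + 94*(-7)*(-58)) - 47099) = 1/((165 + 38164) - 47099) = 1/(38329 - 47099) = 1/(-8770) = -1/8770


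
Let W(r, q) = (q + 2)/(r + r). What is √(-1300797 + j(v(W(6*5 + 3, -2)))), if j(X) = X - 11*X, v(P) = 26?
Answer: I*√1301057 ≈ 1140.6*I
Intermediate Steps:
W(r, q) = (2 + q)/(2*r) (W(r, q) = (2 + q)/((2*r)) = (2 + q)*(1/(2*r)) = (2 + q)/(2*r))
j(X) = -10*X
√(-1300797 + j(v(W(6*5 + 3, -2)))) = √(-1300797 - 10*26) = √(-1300797 - 260) = √(-1301057) = I*√1301057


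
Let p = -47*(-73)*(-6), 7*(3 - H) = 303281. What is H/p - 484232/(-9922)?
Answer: 18196936346/357445011 ≈ 50.908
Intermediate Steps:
H = -303260/7 (H = 3 - ⅐*303281 = 3 - 303281/7 = -303260/7 ≈ -43323.)
p = -20586 (p = 3431*(-6) = -20586)
H/p - 484232/(-9922) = -303260/7/(-20586) - 484232/(-9922) = -303260/7*(-1/20586) - 484232*(-1/9922) = 151630/72051 + 242116/4961 = 18196936346/357445011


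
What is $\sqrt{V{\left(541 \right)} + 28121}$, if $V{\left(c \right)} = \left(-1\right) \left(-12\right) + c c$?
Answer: $3 \sqrt{35646} \approx 566.4$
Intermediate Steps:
$V{\left(c \right)} = 12 + c^{2}$
$\sqrt{V{\left(541 \right)} + 28121} = \sqrt{\left(12 + 541^{2}\right) + 28121} = \sqrt{\left(12 + 292681\right) + 28121} = \sqrt{292693 + 28121} = \sqrt{320814} = 3 \sqrt{35646}$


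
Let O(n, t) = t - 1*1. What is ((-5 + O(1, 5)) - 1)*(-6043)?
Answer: 12086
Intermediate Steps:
O(n, t) = -1 + t (O(n, t) = t - 1 = -1 + t)
((-5 + O(1, 5)) - 1)*(-6043) = ((-5 + (-1 + 5)) - 1)*(-6043) = ((-5 + 4) - 1)*(-6043) = (-1 - 1)*(-6043) = -2*(-6043) = 12086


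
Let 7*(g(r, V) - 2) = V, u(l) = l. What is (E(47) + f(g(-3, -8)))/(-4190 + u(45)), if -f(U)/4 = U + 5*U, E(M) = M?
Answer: -37/5803 ≈ -0.0063760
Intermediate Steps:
g(r, V) = 2 + V/7
f(U) = -24*U (f(U) = -4*(U + 5*U) = -24*U)
(E(47) + f(g(-3, -8)))/(-4190 + u(45)) = (47 - 24*(2 + (1/7)*(-8)))/(-4190 + 45) = (47 - 24*(2 - 8/7))/(-4145) = (47 - 24*6/7)*(-1/4145) = (47 - 144/7)*(-1/4145) = (185/7)*(-1/4145) = -37/5803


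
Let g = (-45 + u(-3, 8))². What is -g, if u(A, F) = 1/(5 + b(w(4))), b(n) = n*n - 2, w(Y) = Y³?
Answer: -34023278116/16801801 ≈ -2025.0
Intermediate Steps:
b(n) = -2 + n² (b(n) = n² - 2 = -2 + n²)
u(A, F) = 1/4099 (u(A, F) = 1/(5 + (-2 + (4³)²)) = 1/(5 + (-2 + 64²)) = 1/(5 + (-2 + 4096)) = 1/(5 + 4094) = 1/4099)
g = 34023278116/16801801 (g = (-45 + 1/4099)² = (-184454/4099)² = 34023278116/16801801 ≈ 2025.0)
-g = -1*34023278116/16801801 = -34023278116/16801801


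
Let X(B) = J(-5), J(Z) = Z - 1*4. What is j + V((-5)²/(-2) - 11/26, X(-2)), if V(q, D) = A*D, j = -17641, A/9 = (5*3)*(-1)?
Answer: -16426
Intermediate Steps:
A = -135 (A = 9*((5*3)*(-1)) = 9*(15*(-1)) = 9*(-15) = -135)
J(Z) = -4 + Z (J(Z) = Z - 4 = -4 + Z)
X(B) = -9 (X(B) = -4 - 5 = -9)
V(q, D) = -135*D
j + V((-5)²/(-2) - 11/26, X(-2)) = -17641 - 135*(-9) = -17641 + 1215 = -16426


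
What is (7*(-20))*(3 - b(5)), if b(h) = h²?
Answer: 3080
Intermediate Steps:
(7*(-20))*(3 - b(5)) = (7*(-20))*(3 - 1*5²) = -140*(3 - 1*25) = -140*(3 - 25) = -140*(-22) = 3080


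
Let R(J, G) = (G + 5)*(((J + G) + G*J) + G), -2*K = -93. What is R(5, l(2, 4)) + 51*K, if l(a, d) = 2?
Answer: 5009/2 ≈ 2504.5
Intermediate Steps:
K = 93/2 (K = -½*(-93) = 93/2 ≈ 46.500)
R(J, G) = (5 + G)*(J + 2*G + G*J) (R(J, G) = (5 + G)*(((G + J) + G*J) + G) = (5 + G)*((G + J + G*J) + G) = (5 + G)*(J + 2*G + G*J))
R(5, l(2, 4)) + 51*K = (2*2² + 5*5 + 10*2 + 5*2² + 6*2*5) + 51*(93/2) = (2*4 + 25 + 20 + 5*4 + 60) + 4743/2 = (8 + 25 + 20 + 20 + 60) + 4743/2 = 133 + 4743/2 = 5009/2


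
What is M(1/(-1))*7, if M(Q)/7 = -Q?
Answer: 49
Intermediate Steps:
M(Q) = -7*Q (M(Q) = 7*(-Q) = -7*Q)
M(1/(-1))*7 = -7/(-1)*7 = -7*(-1)*7 = 7*7 = 49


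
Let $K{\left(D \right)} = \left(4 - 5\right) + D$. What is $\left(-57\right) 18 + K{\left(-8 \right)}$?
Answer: $-1035$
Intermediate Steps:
$K{\left(D \right)} = -1 + D$
$\left(-57\right) 18 + K{\left(-8 \right)} = \left(-57\right) 18 - 9 = -1026 - 9 = -1035$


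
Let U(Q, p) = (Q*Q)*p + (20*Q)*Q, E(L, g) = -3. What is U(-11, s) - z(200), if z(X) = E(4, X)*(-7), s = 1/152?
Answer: 364769/152 ≈ 2399.8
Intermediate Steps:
s = 1/152 ≈ 0.0065789
z(X) = 21 (z(X) = -3*(-7) = 21)
U(Q, p) = 20*Q² + p*Q² (U(Q, p) = Q²*p + 20*Q² = p*Q² + 20*Q² = 20*Q² + p*Q²)
U(-11, s) - z(200) = (-11)²*(20 + 1/152) - 1*21 = 121*(3041/152) - 21 = 367961/152 - 21 = 364769/152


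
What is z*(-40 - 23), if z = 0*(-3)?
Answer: 0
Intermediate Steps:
z = 0
z*(-40 - 23) = 0*(-40 - 23) = 0*(-63) = 0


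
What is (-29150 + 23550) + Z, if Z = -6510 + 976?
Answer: -11134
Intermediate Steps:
Z = -5534
(-29150 + 23550) + Z = (-29150 + 23550) - 5534 = -5600 - 5534 = -11134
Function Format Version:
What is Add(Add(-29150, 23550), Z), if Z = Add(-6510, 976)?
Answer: -11134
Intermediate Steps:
Z = -5534
Add(Add(-29150, 23550), Z) = Add(Add(-29150, 23550), -5534) = Add(-5600, -5534) = -11134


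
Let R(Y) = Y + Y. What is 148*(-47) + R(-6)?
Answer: -6968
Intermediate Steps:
R(Y) = 2*Y
148*(-47) + R(-6) = 148*(-47) + 2*(-6) = -6956 - 12 = -6968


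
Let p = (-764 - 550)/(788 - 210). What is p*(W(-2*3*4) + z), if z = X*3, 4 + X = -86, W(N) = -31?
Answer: 197757/289 ≈ 684.28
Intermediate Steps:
X = -90 (X = -4 - 86 = -90)
z = -270 (z = -90*3 = -270)
p = -657/289 (p = -1314/578 = -1314*1/578 = -657/289 ≈ -2.2734)
p*(W(-2*3*4) + z) = -657*(-31 - 270)/289 = -657/289*(-301) = 197757/289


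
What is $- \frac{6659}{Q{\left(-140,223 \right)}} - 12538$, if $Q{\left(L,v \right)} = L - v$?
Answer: $- \frac{4544635}{363} \approx -12520.0$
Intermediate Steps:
$- \frac{6659}{Q{\left(-140,223 \right)}} - 12538 = - \frac{6659}{-140 - 223} - 12538 = - \frac{6659}{-363} - 12538 = \left(-6659\right) \left(- \frac{1}{363}\right) - 12538 = \frac{6659}{363} - 12538 = - \frac{4544635}{363}$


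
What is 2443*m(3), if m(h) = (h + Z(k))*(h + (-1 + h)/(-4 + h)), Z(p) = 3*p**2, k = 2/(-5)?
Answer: 212541/25 ≈ 8501.6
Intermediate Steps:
k = -2/5 (k = 2*(-1/5) = -2/5 ≈ -0.40000)
m(h) = (12/25 + h)*(h + (-1 + h)/(-4 + h)) (m(h) = (h + 3*(-2/5)**2)*(h + (-1 + h)/(-4 + h)) = (h + 3*(4/25))*(h + (-1 + h)/(-4 + h)) = (h + 12/25)*(h + (-1 + h)/(-4 + h)) = (12/25 + h)*(h + (-1 + h)/(-4 + h)))
2443*m(3) = 2443*((-12 - 63*3**2 - 61*3 + 25*3**3)/(25*(-4 + 3))) = 2443*((1/25)*(-12 - 63*9 - 183 + 25*27)/(-1)) = 2443*((1/25)*(-1)*(-12 - 567 - 183 + 675)) = 2443*((1/25)*(-1)*(-87)) = 2443*(87/25) = 212541/25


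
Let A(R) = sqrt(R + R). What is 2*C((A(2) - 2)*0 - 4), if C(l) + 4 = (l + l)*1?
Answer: -24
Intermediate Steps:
A(R) = sqrt(2)*sqrt(R) (A(R) = sqrt(2*R) = sqrt(2)*sqrt(R))
C(l) = -4 + 2*l (C(l) = -4 + (l + l)*1 = -4 + (2*l)*1 = -4 + 2*l)
2*C((A(2) - 2)*0 - 4) = 2*(-4 + 2*((sqrt(2)*sqrt(2) - 2)*0 - 4)) = 2*(-4 + 2*((2 - 2)*0 - 4)) = 2*(-4 + 2*(0*0 - 4)) = 2*(-4 + 2*(0 - 4)) = 2*(-4 + 2*(-4)) = 2*(-4 - 8) = 2*(-12) = -24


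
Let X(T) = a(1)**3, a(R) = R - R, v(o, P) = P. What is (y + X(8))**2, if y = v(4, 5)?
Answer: 25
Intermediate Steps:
a(R) = 0
X(T) = 0 (X(T) = 0**3 = 0)
y = 5
(y + X(8))**2 = (5 + 0)**2 = 5**2 = 25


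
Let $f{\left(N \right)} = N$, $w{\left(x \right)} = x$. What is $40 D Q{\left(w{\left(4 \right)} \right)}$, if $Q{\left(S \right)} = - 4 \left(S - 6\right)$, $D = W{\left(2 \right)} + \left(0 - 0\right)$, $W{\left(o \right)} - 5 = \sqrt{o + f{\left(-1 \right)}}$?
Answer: $1920$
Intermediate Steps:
$W{\left(o \right)} = 5 + \sqrt{-1 + o}$ ($W{\left(o \right)} = 5 + \sqrt{o - 1} = 5 + \sqrt{-1 + o}$)
$D = 6$ ($D = \left(5 + \sqrt{-1 + 2}\right) + \left(0 - 0\right) = \left(5 + \sqrt{1}\right) + \left(0 + 0\right) = \left(5 + 1\right) + 0 = 6 + 0 = 6$)
$Q{\left(S \right)} = 24 - 4 S$ ($Q{\left(S \right)} = - 4 \left(-6 + S\right) = 24 - 4 S$)
$40 D Q{\left(w{\left(4 \right)} \right)} = 40 \cdot 6 \left(24 - 16\right) = 240 \left(24 - 16\right) = 240 \cdot 8 = 1920$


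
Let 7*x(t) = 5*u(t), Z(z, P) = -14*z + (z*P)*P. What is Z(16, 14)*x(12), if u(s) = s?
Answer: 24960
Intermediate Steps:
Z(z, P) = -14*z + z*P**2 (Z(z, P) = -14*z + (P*z)*P = -14*z + z*P**2)
x(t) = 5*t/7 (x(t) = (5*t)/7 = 5*t/7)
Z(16, 14)*x(12) = (16*(-14 + 14**2))*((5/7)*12) = (16*(-14 + 196))*(60/7) = (16*182)*(60/7) = 2912*(60/7) = 24960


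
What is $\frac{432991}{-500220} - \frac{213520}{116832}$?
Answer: $- \frac{1639522697}{608767740} \approx -2.6932$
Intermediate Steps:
$\frac{432991}{-500220} - \frac{213520}{116832} = 432991 \left(- \frac{1}{500220}\right) - \frac{13345}{7302} = - \frac{432991}{500220} - \frac{13345}{7302} = - \frac{1639522697}{608767740}$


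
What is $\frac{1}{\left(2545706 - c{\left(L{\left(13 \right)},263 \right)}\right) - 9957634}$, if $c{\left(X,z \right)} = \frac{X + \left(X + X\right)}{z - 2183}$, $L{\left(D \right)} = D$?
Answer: $- \frac{640}{4743633907} \approx -1.3492 \cdot 10^{-7}$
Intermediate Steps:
$c{\left(X,z \right)} = \frac{3 X}{-2183 + z}$ ($c{\left(X,z \right)} = \frac{X + 2 X}{-2183 + z} = \frac{3 X}{-2183 + z}$)
$\frac{1}{\left(2545706 - c{\left(L{\left(13 \right)},263 \right)}\right) - 9957634} = \frac{1}{\left(2545706 - 3 \cdot 13 \frac{1}{-2183 + 263}\right) - 9957634} = \frac{1}{\left(2545706 - 3 \cdot 13 \frac{1}{-1920}\right) - 9957634} = \frac{1}{\left(2545706 - 3 \cdot 13 \left(- \frac{1}{1920}\right)\right) - 9957634} = \frac{1}{\left(2545706 - - \frac{13}{640}\right) - 9957634} = \frac{1}{\left(2545706 + \frac{13}{640}\right) - 9957634} = \frac{1}{\frac{1629251853}{640} - 9957634} = \frac{1}{- \frac{4743633907}{640}} = - \frac{640}{4743633907}$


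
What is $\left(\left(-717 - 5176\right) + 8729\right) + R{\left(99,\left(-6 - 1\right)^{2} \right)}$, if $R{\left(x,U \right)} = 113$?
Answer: $2949$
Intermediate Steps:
$\left(\left(-717 - 5176\right) + 8729\right) + R{\left(99,\left(-6 - 1\right)^{2} \right)} = \left(\left(-717 - 5176\right) + 8729\right) + 113 = \left(-5893 + 8729\right) + 113 = 2836 + 113 = 2949$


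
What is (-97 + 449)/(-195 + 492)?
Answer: 32/27 ≈ 1.1852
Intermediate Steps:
(-97 + 449)/(-195 + 492) = 352/297 = 352*(1/297) = 32/27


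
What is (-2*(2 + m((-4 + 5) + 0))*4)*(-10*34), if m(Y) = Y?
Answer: 8160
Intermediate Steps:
(-2*(2 + m((-4 + 5) + 0))*4)*(-10*34) = (-2*(2 + ((-4 + 5) + 0))*4)*(-10*34) = (-2*(2 + (1 + 0))*4)*(-340) = (-2*(2 + 1)*4)*(-340) = (-2*3*4)*(-340) = -6*4*(-340) = -24*(-340) = 8160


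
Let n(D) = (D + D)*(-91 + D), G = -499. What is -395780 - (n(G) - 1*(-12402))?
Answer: -997002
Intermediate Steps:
n(D) = 2*D*(-91 + D) (n(D) = (2*D)*(-91 + D) = 2*D*(-91 + D))
-395780 - (n(G) - 1*(-12402)) = -395780 - (2*(-499)*(-91 - 499) - 1*(-12402)) = -395780 - (2*(-499)*(-590) + 12402) = -395780 - (588820 + 12402) = -395780 - 1*601222 = -395780 - 601222 = -997002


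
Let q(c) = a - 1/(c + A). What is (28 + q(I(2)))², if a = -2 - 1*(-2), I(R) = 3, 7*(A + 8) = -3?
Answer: 1147041/1444 ≈ 794.35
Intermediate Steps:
A = -59/7 (A = -8 + (⅐)*(-3) = -8 - 3/7 = -59/7 ≈ -8.4286)
a = 0 (a = -2 + 2 = 0)
q(c) = -1/(-59/7 + c) (q(c) = 0 - 1/(c - 59/7) = 0 - 1/(-59/7 + c) = -1/(-59/7 + c))
(28 + q(I(2)))² = (28 - 7/(-59 + 7*3))² = (28 - 7/(-59 + 21))² = (28 - 7/(-38))² = (28 - 7*(-1/38))² = (28 + 7/38)² = (1071/38)² = 1147041/1444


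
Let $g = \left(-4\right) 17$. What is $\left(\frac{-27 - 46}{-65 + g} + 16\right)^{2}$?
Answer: $\frac{4844401}{17689} \approx 273.87$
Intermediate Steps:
$g = -68$
$\left(\frac{-27 - 46}{-65 + g} + 16\right)^{2} = \left(\frac{-27 - 46}{-65 - 68} + 16\right)^{2} = \left(- \frac{73}{-133} + 16\right)^{2} = \left(\left(-73\right) \left(- \frac{1}{133}\right) + 16\right)^{2} = \left(\frac{73}{133} + 16\right)^{2} = \left(\frac{2201}{133}\right)^{2} = \frac{4844401}{17689}$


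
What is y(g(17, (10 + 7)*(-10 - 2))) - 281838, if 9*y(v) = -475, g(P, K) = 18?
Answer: -2537017/9 ≈ -2.8189e+5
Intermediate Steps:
y(v) = -475/9 (y(v) = (⅑)*(-475) = -475/9)
y(g(17, (10 + 7)*(-10 - 2))) - 281838 = -475/9 - 281838 = -2537017/9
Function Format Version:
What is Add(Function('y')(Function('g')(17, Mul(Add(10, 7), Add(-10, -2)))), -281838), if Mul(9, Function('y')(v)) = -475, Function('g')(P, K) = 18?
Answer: Rational(-2537017, 9) ≈ -2.8189e+5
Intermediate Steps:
Function('y')(v) = Rational(-475, 9) (Function('y')(v) = Mul(Rational(1, 9), -475) = Rational(-475, 9))
Add(Function('y')(Function('g')(17, Mul(Add(10, 7), Add(-10, -2)))), -281838) = Add(Rational(-475, 9), -281838) = Rational(-2537017, 9)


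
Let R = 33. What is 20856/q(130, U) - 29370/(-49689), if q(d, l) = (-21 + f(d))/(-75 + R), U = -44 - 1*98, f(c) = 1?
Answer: 3627147194/82815 ≈ 43798.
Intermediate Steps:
U = -142 (U = -44 - 98 = -142)
q(d, l) = 10/21 (q(d, l) = (-21 + 1)/(-75 + 33) = -20/(-42) = -20*(-1/42) = 10/21)
20856/q(130, U) - 29370/(-49689) = 20856/(10/21) - 29370/(-49689) = 20856*(21/10) - 29370*(-1/49689) = 218988/5 + 9790/16563 = 3627147194/82815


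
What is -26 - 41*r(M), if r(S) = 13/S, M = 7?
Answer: -715/7 ≈ -102.14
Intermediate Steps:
-26 - 41*r(M) = -26 - 533/7 = -715/7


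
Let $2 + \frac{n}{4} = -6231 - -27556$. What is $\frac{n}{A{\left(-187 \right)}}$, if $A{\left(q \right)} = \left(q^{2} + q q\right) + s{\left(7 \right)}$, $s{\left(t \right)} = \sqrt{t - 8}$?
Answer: $\frac{5965151896}{4891323845} - \frac{85292 i}{4891323845} \approx 1.2195 - 1.7437 \cdot 10^{-5} i$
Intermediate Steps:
$n = 85292$ ($n = -8 + 4 \left(-6231 - -27556\right) = -8 + 4 \left(-6231 + 27556\right) = -8 + 4 \cdot 21325 = -8 + 85300 = 85292$)
$s{\left(t \right)} = \sqrt{-8 + t}$
$A{\left(q \right)} = i + 2 q^{2}$ ($A{\left(q \right)} = \left(q^{2} + q q\right) + \sqrt{-8 + 7} = \left(q^{2} + q^{2}\right) + \sqrt{-1} = 2 q^{2} + i = i + 2 q^{2}$)
$\frac{n}{A{\left(-187 \right)}} = \frac{85292}{i + 2 \left(-187\right)^{2}} = \frac{85292}{i + 2 \cdot 34969} = \frac{85292}{i + 69938} = \frac{85292}{69938 + i} = 85292 \frac{69938 - i}{4891323845} = \frac{85292 \left(69938 - i\right)}{4891323845}$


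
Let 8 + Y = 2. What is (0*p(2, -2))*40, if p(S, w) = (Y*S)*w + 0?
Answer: 0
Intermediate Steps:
Y = -6 (Y = -8 + 2 = -6)
p(S, w) = -6*S*w (p(S, w) = (-6*S)*w + 0 = -6*S*w + 0 = -6*S*w)
(0*p(2, -2))*40 = (0*(-6*2*(-2)))*40 = (0*24)*40 = 0*40 = 0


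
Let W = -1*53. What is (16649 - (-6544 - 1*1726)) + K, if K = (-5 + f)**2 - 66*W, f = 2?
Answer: 28426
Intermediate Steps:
W = -53
K = 3507 (K = (-5 + 2)**2 - 66*(-53) = (-3)**2 + 3498 = 9 + 3498 = 3507)
(16649 - (-6544 - 1*1726)) + K = (16649 - (-6544 - 1*1726)) + 3507 = (16649 - (-6544 - 1726)) + 3507 = (16649 - 1*(-8270)) + 3507 = (16649 + 8270) + 3507 = 24919 + 3507 = 28426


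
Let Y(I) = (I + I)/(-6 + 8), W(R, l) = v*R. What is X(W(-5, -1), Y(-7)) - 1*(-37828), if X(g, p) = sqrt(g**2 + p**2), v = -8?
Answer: 37828 + sqrt(1649) ≈ 37869.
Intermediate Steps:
W(R, l) = -8*R
Y(I) = I (Y(I) = (2*I)/2 = (2*I)*(1/2) = I)
X(W(-5, -1), Y(-7)) - 1*(-37828) = sqrt((-8*(-5))**2 + (-7)**2) - 1*(-37828) = sqrt(40**2 + 49) + 37828 = sqrt(1600 + 49) + 37828 = sqrt(1649) + 37828 = 37828 + sqrt(1649)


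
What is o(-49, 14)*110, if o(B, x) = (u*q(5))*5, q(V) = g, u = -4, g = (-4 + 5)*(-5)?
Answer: 11000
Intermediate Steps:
g = -5 (g = 1*(-5) = -5)
q(V) = -5
o(B, x) = 100 (o(B, x) = -4*(-5)*5 = 20*5 = 100)
o(-49, 14)*110 = 100*110 = 11000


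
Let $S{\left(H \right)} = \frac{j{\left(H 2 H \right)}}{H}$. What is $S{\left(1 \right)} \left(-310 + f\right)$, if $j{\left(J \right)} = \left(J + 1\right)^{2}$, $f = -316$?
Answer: $-5634$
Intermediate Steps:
$j{\left(J \right)} = \left(1 + J\right)^{2}$
$S{\left(H \right)} = \frac{\left(1 + 2 H^{2}\right)^{2}}{H}$ ($S{\left(H \right)} = \frac{\left(1 + H 2 H\right)^{2}}{H} = \frac{\left(1 + 2 H H\right)^{2}}{H} = \frac{\left(1 + 2 H^{2}\right)^{2}}{H}$)
$S{\left(1 \right)} \left(-310 + f\right) = \frac{\left(1 + 2 \cdot 1^{2}\right)^{2}}{1} \left(-310 - 316\right) = 1 \left(1 + 2 \cdot 1\right)^{2} \left(-626\right) = 1 \left(1 + 2\right)^{2} \left(-626\right) = 1 \cdot 3^{2} \left(-626\right) = 1 \cdot 9 \left(-626\right) = 9 \left(-626\right) = -5634$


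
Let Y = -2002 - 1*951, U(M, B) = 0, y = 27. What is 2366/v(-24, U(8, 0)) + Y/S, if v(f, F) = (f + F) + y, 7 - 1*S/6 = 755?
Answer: 3542489/4488 ≈ 789.32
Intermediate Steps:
S = -4488 (S = 42 - 6*755 = 42 - 4530 = -4488)
Y = -2953 (Y = -2002 - 951 = -2953)
v(f, F) = 27 + F + f (v(f, F) = (f + F) + 27 = (F + f) + 27 = 27 + F + f)
2366/v(-24, U(8, 0)) + Y/S = 2366/(27 + 0 - 24) - 2953/(-4488) = 2366/3 - 2953*(-1/4488) = 2366*(⅓) + 2953/4488 = 2366/3 + 2953/4488 = 3542489/4488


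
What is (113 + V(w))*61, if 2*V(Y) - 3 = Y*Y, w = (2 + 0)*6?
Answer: 22753/2 ≈ 11377.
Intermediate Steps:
w = 12 (w = 2*6 = 12)
V(Y) = 3/2 + Y²/2 (V(Y) = 3/2 + (Y*Y)/2 = 3/2 + Y²/2)
(113 + V(w))*61 = (113 + (3/2 + (½)*12²))*61 = (113 + (3/2 + (½)*144))*61 = (113 + (3/2 + 72))*61 = (113 + 147/2)*61 = (373/2)*61 = 22753/2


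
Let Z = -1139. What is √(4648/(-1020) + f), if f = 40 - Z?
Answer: √76368165/255 ≈ 34.270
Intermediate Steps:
f = 1179 (f = 40 - 1*(-1139) = 40 + 1139 = 1179)
√(4648/(-1020) + f) = √(4648/(-1020) + 1179) = √(4648*(-1/1020) + 1179) = √(-1162/255 + 1179) = √(299483/255) = √76368165/255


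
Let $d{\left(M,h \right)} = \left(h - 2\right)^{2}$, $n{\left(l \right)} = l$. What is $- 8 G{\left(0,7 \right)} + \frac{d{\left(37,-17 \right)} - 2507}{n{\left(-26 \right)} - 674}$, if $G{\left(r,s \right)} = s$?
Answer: $- \frac{18527}{350} \approx -52.934$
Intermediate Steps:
$d{\left(M,h \right)} = \left(-2 + h\right)^{2}$
$- 8 G{\left(0,7 \right)} + \frac{d{\left(37,-17 \right)} - 2507}{n{\left(-26 \right)} - 674} = \left(-8\right) 7 + \frac{\left(-2 - 17\right)^{2} - 2507}{-26 - 674} = -56 + \frac{\left(-19\right)^{2} - 2507}{-700} = -56 + \left(361 - 2507\right) \left(- \frac{1}{700}\right) = -56 - - \frac{1073}{350} = -56 + \frac{1073}{350} = - \frac{18527}{350}$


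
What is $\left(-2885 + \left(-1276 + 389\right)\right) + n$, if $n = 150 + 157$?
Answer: $-3465$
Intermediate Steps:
$n = 307$
$\left(-2885 + \left(-1276 + 389\right)\right) + n = \left(-2885 + \left(-1276 + 389\right)\right) + 307 = \left(-2885 - 887\right) + 307 = -3772 + 307 = -3465$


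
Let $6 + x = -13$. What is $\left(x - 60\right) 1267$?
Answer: $-100093$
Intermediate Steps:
$x = -19$ ($x = -6 - 13 = -19$)
$\left(x - 60\right) 1267 = \left(-19 - 60\right) 1267 = \left(-79\right) 1267 = -100093$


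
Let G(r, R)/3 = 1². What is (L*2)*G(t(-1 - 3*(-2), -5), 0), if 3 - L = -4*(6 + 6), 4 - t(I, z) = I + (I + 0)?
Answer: 306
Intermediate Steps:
t(I, z) = 4 - 2*I (t(I, z) = 4 - (I + (I + 0)) = 4 - (I + I) = 4 - 2*I)
L = 51 (L = 3 - (-4)*(6 + 6) = 3 - (-4)*12 = 3 - 1*(-48) = 3 + 48 = 51)
G(r, R) = 3 (G(r, R) = 3*1² = 3*1 = 3)
(L*2)*G(t(-1 - 3*(-2), -5), 0) = (51*2)*3 = 102*3 = 306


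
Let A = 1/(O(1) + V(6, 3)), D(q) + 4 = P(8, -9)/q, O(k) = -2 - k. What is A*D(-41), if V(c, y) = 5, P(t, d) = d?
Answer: -155/82 ≈ -1.8902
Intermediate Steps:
D(q) = -4 - 9/q
A = 1/2 (A = 1/((-2 - 1*1) + 5) = 1/((-2 - 1) + 5) = 1/(-3 + 5) = 1/2 ≈ 0.50000)
A*D(-41) = (-4 - 9/(-41))/2 = (-4 - 9*(-1/41))/2 = (-4 + 9/41)/2 = (1/2)*(-155/41) = -155/82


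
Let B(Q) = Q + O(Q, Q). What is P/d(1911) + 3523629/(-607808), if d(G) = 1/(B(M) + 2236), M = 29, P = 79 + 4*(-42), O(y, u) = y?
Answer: -124097251757/607808 ≈ -2.0417e+5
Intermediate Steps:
P = -89 (P = 79 - 168 = -89)
B(Q) = 2*Q (B(Q) = Q + Q = 2*Q)
d(G) = 1/2294 (d(G) = 1/(2*29 + 2236) = 1/(58 + 2236) = 1/2294)
P/d(1911) + 3523629/(-607808) = -89/1/2294 + 3523629/(-607808) = -89*2294 + 3523629*(-1/607808) = -204166 - 3523629/607808 = -124097251757/607808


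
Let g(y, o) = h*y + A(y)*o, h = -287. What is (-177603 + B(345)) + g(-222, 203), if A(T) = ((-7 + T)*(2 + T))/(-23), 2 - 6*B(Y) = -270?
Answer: -38536633/69 ≈ -5.5850e+5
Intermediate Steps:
B(Y) = 136/3 (B(Y) = 1/3 - 1/6*(-270) = 1/3 + 45 = 136/3)
A(T) = -(-7 + T)*(2 + T)/23 (A(T) = ((-7 + T)*(2 + T))*(-1/23) = -(-7 + T)*(2 + T)/23)
g(y, o) = -287*y + o*(14/23 - y**2/23 + 5*y/23) (g(y, o) = -287*y + (14/23 - y**2/23 + 5*y/23)*o = -287*y + o*(14/23 - y**2/23 + 5*y/23))
(-177603 + B(345)) + g(-222, 203) = (-177603 + 136/3) + (-287*(-222) + (1/23)*203*(14 - 1*(-222)**2 + 5*(-222))) = -532673/3 + (63714 + (1/23)*203*(14 - 1*49284 - 1110)) = -532673/3 + (63714 + (1/23)*203*(14 - 49284 - 1110)) = -532673/3 + (63714 + (1/23)*203*(-50380)) = -532673/3 + (63714 - 10227140/23) = -532673/3 - 8761718/23 = -38536633/69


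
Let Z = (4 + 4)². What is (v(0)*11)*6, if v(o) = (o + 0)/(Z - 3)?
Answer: 0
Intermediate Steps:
Z = 64 (Z = 8² = 64)
v(o) = o/61 (v(o) = (o + 0)/(64 - 3) = o/61)
(v(0)*11)*6 = (((1/61)*0)*11)*6 = (0*11)*6 = 0*6 = 0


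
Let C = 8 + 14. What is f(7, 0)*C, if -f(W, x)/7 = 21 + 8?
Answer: -4466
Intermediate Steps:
f(W, x) = -203 (f(W, x) = -7*(21 + 8) = -7*29 = -203)
C = 22
f(7, 0)*C = -203*22 = -4466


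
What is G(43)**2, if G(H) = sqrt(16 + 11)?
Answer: 27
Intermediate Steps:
G(H) = 3*sqrt(3) (G(H) = sqrt(27) = 3*sqrt(3))
G(43)**2 = (3*sqrt(3))**2 = 27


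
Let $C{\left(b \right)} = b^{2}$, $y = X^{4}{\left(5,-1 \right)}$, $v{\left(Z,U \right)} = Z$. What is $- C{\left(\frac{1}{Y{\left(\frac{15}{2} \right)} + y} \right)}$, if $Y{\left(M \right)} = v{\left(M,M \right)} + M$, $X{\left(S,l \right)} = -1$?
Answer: $- \frac{1}{256} \approx -0.0039063$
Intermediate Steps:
$Y{\left(M \right)} = 2 M$ ($Y{\left(M \right)} = M + M = 2 M$)
$y = 1$ ($y = \left(-1\right)^{4} = 1$)
$- C{\left(\frac{1}{Y{\left(\frac{15}{2} \right)} + y} \right)} = - \left(\frac{1}{2 \cdot \frac{15}{2} + 1}\right)^{2} = - \left(\frac{1}{15 + 1}\right)^{2} = - \left(\frac{1}{16}\right)^{2} = - \frac{1}{256}$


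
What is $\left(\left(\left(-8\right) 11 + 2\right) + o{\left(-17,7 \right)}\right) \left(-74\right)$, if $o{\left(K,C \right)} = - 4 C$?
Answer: $8436$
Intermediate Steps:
$\left(\left(\left(-8\right) 11 + 2\right) + o{\left(-17,7 \right)}\right) \left(-74\right) = \left(\left(\left(-8\right) 11 + 2\right) - 28\right) \left(-74\right) = \left(\left(-88 + 2\right) - 28\right) \left(-74\right) = \left(-86 - 28\right) \left(-74\right) = \left(-114\right) \left(-74\right) = 8436$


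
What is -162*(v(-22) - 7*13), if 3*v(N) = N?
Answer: 15930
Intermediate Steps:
v(N) = N/3
-162*(v(-22) - 7*13) = -162*((⅓)*(-22) - 7*13) = -162*(-22/3 - 91) = -162*(-295/3) = 15930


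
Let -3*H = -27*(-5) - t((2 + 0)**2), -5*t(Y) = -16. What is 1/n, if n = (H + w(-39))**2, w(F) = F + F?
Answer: 225/3345241 ≈ 6.7260e-5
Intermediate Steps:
w(F) = 2*F
t(Y) = 16/5 (t(Y) = -1/5*(-16) = 16/5)
H = -659/15 (H = -(-27*(-5) - 1*16/5)/3 = -(135 - 16/5)/3 = -1/3*659/5 = -659/15 ≈ -43.933)
n = 3345241/225 (n = (-659/15 + 2*(-39))**2 = (-659/15 - 78)**2 = (-1829/15)**2 = 3345241/225 ≈ 14868.)
1/n = 1/(3345241/225) = 225/3345241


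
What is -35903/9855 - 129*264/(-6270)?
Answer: 334879/187245 ≈ 1.7885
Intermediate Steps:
-35903/9855 - 129*264/(-6270) = -35903*1/9855 - 34056*(-1/6270) = -35903/9855 + 516/95 = 334879/187245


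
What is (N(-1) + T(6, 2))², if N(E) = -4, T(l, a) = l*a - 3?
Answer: 25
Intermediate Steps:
T(l, a) = -3 + a*l (T(l, a) = a*l - 3 = -3 + a*l)
(N(-1) + T(6, 2))² = (-4 + (-3 + 2*6))² = (-4 + (-3 + 12))² = (-4 + 9)² = 5² = 25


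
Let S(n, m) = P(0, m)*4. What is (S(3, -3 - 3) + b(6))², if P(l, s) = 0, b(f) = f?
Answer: 36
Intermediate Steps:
S(n, m) = 0 (S(n, m) = 0*4 = 0)
(S(3, -3 - 3) + b(6))² = (0 + 6)² = 6² = 36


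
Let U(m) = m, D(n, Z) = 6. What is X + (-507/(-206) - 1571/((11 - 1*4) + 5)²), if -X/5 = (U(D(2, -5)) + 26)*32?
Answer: -76065149/14832 ≈ -5128.4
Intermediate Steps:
X = -5120 (X = -5*(6 + 26)*32 = -160*32 = -5*1024 = -5120)
X + (-507/(-206) - 1571/((11 - 1*4) + 5)²) = -5120 + (-507/(-206) - 1571/((11 - 1*4) + 5)²) = -5120 + (-507*(-1/206) - 1571/((11 - 4) + 5)²) = -5120 + (507/206 - 1571/(7 + 5)²) = -5120 + (507/206 - 1571/(12²)) = -5120 + (507/206 - 1571/144) = -5120 - 125309/14832 = -76065149/14832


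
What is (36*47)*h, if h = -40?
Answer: -67680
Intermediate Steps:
(36*47)*h = (36*47)*(-40) = 1692*(-40) = -67680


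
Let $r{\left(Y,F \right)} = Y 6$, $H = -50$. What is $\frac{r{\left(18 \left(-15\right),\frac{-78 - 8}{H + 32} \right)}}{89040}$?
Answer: $- \frac{27}{1484} \approx -0.018194$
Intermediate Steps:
$r{\left(Y,F \right)} = 6 Y$
$\frac{r{\left(18 \left(-15\right),\frac{-78 - 8}{H + 32} \right)}}{89040} = \frac{6 \cdot 18 \left(-15\right)}{89040} = 6 \left(-270\right) \frac{1}{89040} = \left(-1620\right) \frac{1}{89040} = - \frac{27}{1484}$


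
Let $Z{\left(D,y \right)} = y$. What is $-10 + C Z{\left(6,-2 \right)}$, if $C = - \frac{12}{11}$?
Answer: $- \frac{86}{11} \approx -7.8182$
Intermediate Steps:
$C = - \frac{12}{11}$ ($C = \left(-12\right) \frac{1}{11} = - \frac{12}{11} \approx -1.0909$)
$-10 + C Z{\left(6,-2 \right)} = -10 - - \frac{24}{11} = -10 + \frac{24}{11} = - \frac{86}{11}$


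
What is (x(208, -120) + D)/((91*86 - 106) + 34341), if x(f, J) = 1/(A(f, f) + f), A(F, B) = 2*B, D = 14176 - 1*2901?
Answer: 7035601/26246064 ≈ 0.26806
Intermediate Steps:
D = 11275 (D = 14176 - 2901 = 11275)
x(f, J) = 1/(3*f) (x(f, J) = 1/(2*f + f) = 1/(3*f))
(x(208, -120) + D)/((91*86 - 106) + 34341) = ((⅓)/208 + 11275)/((91*86 - 106) + 34341) = ((⅓)*(1/208) + 11275)/((7826 - 106) + 34341) = (1/624 + 11275)/(7720 + 34341) = (7035601/624)/42061 = (7035601/624)*(1/42061) = 7035601/26246064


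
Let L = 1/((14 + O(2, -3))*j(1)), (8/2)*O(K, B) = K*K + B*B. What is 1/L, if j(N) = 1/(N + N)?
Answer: 69/8 ≈ 8.6250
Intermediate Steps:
O(K, B) = B²/4 + K²/4 (O(K, B) = (K*K + B*B)/4 = (K² + B²)/4 = (B² + K²)/4 = B²/4 + K²/4)
j(N) = 1/(2*N)
L = 8/69 (L = 1/((14 + ((¼)*(-3)² + (¼)*2²))*((½)/1)) = 1/((14 + ((¼)*9 + (¼)*4))*((½)*1)) = 1/((14 + (9/4 + 1))*(½)) = 1/((14 + 13/4)*(½)) = 1/((69/4)*(½)) = 1/(69/8) = 8/69 ≈ 0.11594)
1/L = 1/(8/69) = 69/8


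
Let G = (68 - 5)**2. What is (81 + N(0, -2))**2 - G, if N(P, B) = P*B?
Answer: 2592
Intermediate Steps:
N(P, B) = B*P
G = 3969 (G = 63**2 = 3969)
(81 + N(0, -2))**2 - G = (81 - 2*0)**2 - 1*3969 = (81 + 0)**2 - 3969 = 81**2 - 3969 = 6561 - 3969 = 2592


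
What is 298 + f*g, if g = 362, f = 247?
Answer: 89712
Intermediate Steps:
298 + f*g = 298 + 247*362 = 298 + 89414 = 89712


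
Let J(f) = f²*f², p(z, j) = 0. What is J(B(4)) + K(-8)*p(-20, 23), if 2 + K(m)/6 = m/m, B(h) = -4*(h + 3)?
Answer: 614656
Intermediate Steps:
B(h) = -12 - 4*h (B(h) = -4*(3 + h) = -12 - 4*h)
K(m) = -6 (K(m) = -12 + 6*(m/m) = -12 + 6*1 = -12 + 6 = -6)
J(f) = f⁴
J(B(4)) + K(-8)*p(-20, 23) = (-12 - 4*4)⁴ - 6*0 = (-12 - 16)⁴ + 0 = (-28)⁴ + 0 = 614656 + 0 = 614656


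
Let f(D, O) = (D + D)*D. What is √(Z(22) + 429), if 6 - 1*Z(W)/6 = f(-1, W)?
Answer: √453 ≈ 21.284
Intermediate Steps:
f(D, O) = 2*D² (f(D, O) = (2*D)*D = 2*D²)
Z(W) = 24 (Z(W) = 36 - 12*(-1)² = 36 - 12 = 24)
√(Z(22) + 429) = √(24 + 429) = √453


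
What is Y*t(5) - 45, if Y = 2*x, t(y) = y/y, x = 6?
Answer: -33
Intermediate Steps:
t(y) = 1
Y = 12 (Y = 2*6 = 12)
Y*t(5) - 45 = 12*1 - 45 = 12 - 45 = -33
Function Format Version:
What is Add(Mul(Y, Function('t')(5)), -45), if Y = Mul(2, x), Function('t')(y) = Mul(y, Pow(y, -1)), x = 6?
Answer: -33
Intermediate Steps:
Function('t')(y) = 1
Y = 12 (Y = Mul(2, 6) = 12)
Add(Mul(Y, Function('t')(5)), -45) = Add(Mul(12, 1), -45) = Add(12, -45) = -33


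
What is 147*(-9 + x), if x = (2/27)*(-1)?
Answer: -12005/9 ≈ -1333.9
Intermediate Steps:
x = -2/27 (x = (2*(1/27))*(-1) = (2/27)*(-1) = -2/27 ≈ -0.074074)
147*(-9 + x) = 147*(-9 - 2/27) = 147*(-245/27) = -12005/9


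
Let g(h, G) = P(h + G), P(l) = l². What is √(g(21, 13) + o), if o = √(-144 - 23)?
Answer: √(1156 + I*√167) ≈ 34.001 + 0.19*I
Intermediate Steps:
g(h, G) = (G + h)² (g(h, G) = (h + G)² = (G + h)²)
o = I*√167 (o = √(-167) = I*√167 ≈ 12.923*I)
√(g(21, 13) + o) = √((13 + 21)² + I*√167) = √(34² + I*√167) = √(1156 + I*√167)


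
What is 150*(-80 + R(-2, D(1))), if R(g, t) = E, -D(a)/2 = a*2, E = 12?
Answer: -10200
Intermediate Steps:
D(a) = -4*a (D(a) = -2*a*2 = -4*a)
R(g, t) = 12
150*(-80 + R(-2, D(1))) = 150*(-80 + 12) = 150*(-68) = -10200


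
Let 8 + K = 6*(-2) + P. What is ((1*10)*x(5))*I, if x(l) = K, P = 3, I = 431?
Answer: -73270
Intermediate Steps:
K = -17 (K = -8 + (6*(-2) + 3) = -8 + (-12 + 3) = -8 - 9 = -17)
x(l) = -17
((1*10)*x(5))*I = ((1*10)*(-17))*431 = (10*(-17))*431 = -170*431 = -73270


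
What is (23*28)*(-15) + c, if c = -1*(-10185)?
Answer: 525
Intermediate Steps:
c = 10185
(23*28)*(-15) + c = (23*28)*(-15) + 10185 = 644*(-15) + 10185 = -9660 + 10185 = 525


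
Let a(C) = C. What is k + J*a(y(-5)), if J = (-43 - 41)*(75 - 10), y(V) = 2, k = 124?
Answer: -10796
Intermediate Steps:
J = -5460 (J = -84*65 = -5460)
k + J*a(y(-5)) = 124 - 5460*2 = 124 - 10920 = -10796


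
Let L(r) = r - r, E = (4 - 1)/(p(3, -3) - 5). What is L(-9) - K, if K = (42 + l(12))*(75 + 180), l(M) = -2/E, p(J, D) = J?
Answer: -11050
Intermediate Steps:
E = -3/2 (E = (4 - 1)/(3 - 5) = 3/(-2) = 3*(-1/2) = -3/2 ≈ -1.5000)
L(r) = 0
l(M) = 4/3 (l(M) = -2/(-3/2) = -2*(-2/3) = 4/3)
K = 11050 (K = (42 + 4/3)*(75 + 180) = (130/3)*255 = 11050)
L(-9) - K = 0 - 1*11050 = 0 - 11050 = -11050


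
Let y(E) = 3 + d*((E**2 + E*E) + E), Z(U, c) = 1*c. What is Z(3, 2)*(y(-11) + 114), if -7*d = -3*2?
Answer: 630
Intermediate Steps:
Z(U, c) = c
d = 6/7 (d = -(-3)*2/7 = -1/7*(-6) = 6/7 ≈ 0.85714)
y(E) = 3 + 6*E/7 + 12*E**2/7 (y(E) = 3 + 6*((E**2 + E*E) + E)/7 = 3 + 6*((E**2 + E**2) + E)/7 = 3 + 6*(2*E**2 + E)/7 = 3 + 6*(E + 2*E**2)/7 = 3 + (6*E/7 + 12*E**2/7) = 3 + 6*E/7 + 12*E**2/7)
Z(3, 2)*(y(-11) + 114) = 2*((3 + (6/7)*(-11) + (12/7)*(-11)**2) + 114) = 2*((3 - 66/7 + (12/7)*121) + 114) = 2*((3 - 66/7 + 1452/7) + 114) = 2*(201 + 114) = 2*315 = 630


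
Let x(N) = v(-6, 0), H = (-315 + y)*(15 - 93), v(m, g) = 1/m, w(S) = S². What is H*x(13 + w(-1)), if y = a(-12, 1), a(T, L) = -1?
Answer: -4108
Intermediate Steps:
y = -1
H = 24648 (H = (-315 - 1)*(15 - 93) = -316*(-78) = 24648)
x(N) = -⅙ (x(N) = 1/(-6) = -⅙)
H*x(13 + w(-1)) = 24648*(-⅙) = -4108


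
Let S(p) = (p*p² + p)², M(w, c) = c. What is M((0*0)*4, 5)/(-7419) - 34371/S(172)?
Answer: -129470522520449/192107982949143600 ≈ -0.00067395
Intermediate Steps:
S(p) = (p + p³)² (S(p) = (p³ + p)² = (p + p³)²)
M((0*0)*4, 5)/(-7419) - 34371/S(172) = 5/(-7419) - 34371*1/(29584*(1 + 172²)²) = 5*(-1/7419) - 34371*1/(29584*(1 + 29584)²) = -5/7419 - 34371/(29584*29585²) = -5/7419 - 34371/(29584*875272225) = -5/7419 - 34371/25894053504400 = -129470522520449/192107982949143600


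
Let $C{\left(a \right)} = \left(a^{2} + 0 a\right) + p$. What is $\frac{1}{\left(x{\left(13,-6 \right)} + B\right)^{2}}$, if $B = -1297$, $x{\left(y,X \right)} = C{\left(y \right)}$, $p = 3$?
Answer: $\frac{1}{1265625} \approx 7.9012 \cdot 10^{-7}$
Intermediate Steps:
$C{\left(a \right)} = 3 + a^{2}$ ($C{\left(a \right)} = \left(a^{2} + 0 a\right) + 3 = \left(a^{2} + 0\right) + 3 = a^{2} + 3 = 3 + a^{2}$)
$x{\left(y,X \right)} = 3 + y^{2}$
$\frac{1}{\left(x{\left(13,-6 \right)} + B\right)^{2}} = \frac{1}{\left(\left(3 + 13^{2}\right) - 1297\right)^{2}} = \frac{1}{\left(\left(3 + 169\right) - 1297\right)^{2}} = \frac{1}{\left(172 - 1297\right)^{2}} = \frac{1}{\left(-1125\right)^{2}} = \frac{1}{1265625}$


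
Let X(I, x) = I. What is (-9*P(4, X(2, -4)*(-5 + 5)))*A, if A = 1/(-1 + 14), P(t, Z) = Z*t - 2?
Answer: 18/13 ≈ 1.3846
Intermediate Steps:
P(t, Z) = -2 + Z*t
A = 1/13 ≈ 0.076923
(-9*P(4, X(2, -4)*(-5 + 5)))*A = -9*(-2 + (2*(-5 + 5))*4)*(1/13) = -9*(-2 + (2*0)*4)*(1/13) = -9*(-2 + 0*4)*(1/13) = -9*(-2 + 0)*(1/13) = -9*(-2)*(1/13) = 18*(1/13) = 18/13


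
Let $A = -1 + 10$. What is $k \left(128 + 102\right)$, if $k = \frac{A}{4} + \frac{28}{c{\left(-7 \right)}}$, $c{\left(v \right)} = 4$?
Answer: $\frac{4255}{2} \approx 2127.5$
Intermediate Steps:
$A = 9$
$k = \frac{37}{4}$ ($k = \frac{9}{4} + \frac{28}{4} = 9 \cdot \frac{1}{4} + 28 \cdot \frac{1}{4} = \frac{9}{4} + 7 = \frac{37}{4} \approx 9.25$)
$k \left(128 + 102\right) = \frac{37 \left(128 + 102\right)}{4} = \frac{37}{4} \cdot 230 = \frac{4255}{2}$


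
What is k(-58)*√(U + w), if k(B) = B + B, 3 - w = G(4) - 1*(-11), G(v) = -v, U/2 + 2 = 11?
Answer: -116*√14 ≈ -434.03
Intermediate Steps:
U = 18 (U = -4 + 2*11 = -4 + 22 = 18)
w = -4 (w = 3 - (-1*4 - 1*(-11)) = 3 - (-4 + 11) = 3 - 1*7 = 3 - 7 = -4)
k(B) = 2*B
k(-58)*√(U + w) = (2*(-58))*√(18 - 4) = -116*√14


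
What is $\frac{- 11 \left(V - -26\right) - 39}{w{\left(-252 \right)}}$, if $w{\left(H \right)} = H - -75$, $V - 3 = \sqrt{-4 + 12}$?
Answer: $\frac{358}{177} + \frac{22 \sqrt{2}}{177} \approx 2.1984$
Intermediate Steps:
$V = 3 + 2 \sqrt{2}$ ($V = 3 + \sqrt{-4 + 12} = 3 + \sqrt{8} = 3 + 2 \sqrt{2} \approx 5.8284$)
$w{\left(H \right)} = 75 + H$ ($w{\left(H \right)} = H + 75 = 75 + H$)
$\frac{- 11 \left(V - -26\right) - 39}{w{\left(-252 \right)}} = \frac{- 11 \left(\left(3 + 2 \sqrt{2}\right) - -26\right) - 39}{75 - 252} = \frac{- 11 \left(\left(3 + 2 \sqrt{2}\right) + 26\right) - 39}{-177} = \left(- 11 \left(29 + 2 \sqrt{2}\right) - 39\right) \left(- \frac{1}{177}\right) = \left(\left(-319 - 22 \sqrt{2}\right) - 39\right) \left(- \frac{1}{177}\right) = \left(-358 - 22 \sqrt{2}\right) \left(- \frac{1}{177}\right) = \frac{358}{177} + \frac{22 \sqrt{2}}{177}$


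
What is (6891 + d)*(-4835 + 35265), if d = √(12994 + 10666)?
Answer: 209693130 + 791180*√35 ≈ 2.1437e+8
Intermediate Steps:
d = 26*√35 (d = √23660 = 26*√35 ≈ 153.82)
(6891 + d)*(-4835 + 35265) = (6891 + 26*√35)*(-4835 + 35265) = (6891 + 26*√35)*30430 = 209693130 + 791180*√35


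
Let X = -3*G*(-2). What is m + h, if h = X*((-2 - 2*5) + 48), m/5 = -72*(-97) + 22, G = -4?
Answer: 34166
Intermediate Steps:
X = -24 (X = -3*(-4)*(-2) = 12*(-2) = -24)
m = 35030 (m = 5*(-72*(-97) + 22) = 5*(6984 + 22) = 5*7006 = 35030)
h = -864 (h = -24*((-2 - 2*5) + 48) = -24*((-2 - 10) + 48) = -24*(-12 + 48) = -24*36 = -864)
m + h = 35030 - 864 = 34166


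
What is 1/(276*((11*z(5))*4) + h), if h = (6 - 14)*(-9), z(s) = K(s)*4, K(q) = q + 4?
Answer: 1/437256 ≈ 2.2870e-6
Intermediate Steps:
K(q) = 4 + q
z(s) = 16 + 4*s (z(s) = (4 + s)*4 = 16 + 4*s)
h = 72 (h = -8*(-9) = 72)
1/(276*((11*z(5))*4) + h) = 1/(276*((11*(16 + 4*5))*4) + 72) = 1/(276*((11*(16 + 20))*4) + 72) = 1/(276*((11*36)*4) + 72) = 1/(276*(396*4) + 72) = 1/(276*1584 + 72) = 1/(437184 + 72) = 1/437256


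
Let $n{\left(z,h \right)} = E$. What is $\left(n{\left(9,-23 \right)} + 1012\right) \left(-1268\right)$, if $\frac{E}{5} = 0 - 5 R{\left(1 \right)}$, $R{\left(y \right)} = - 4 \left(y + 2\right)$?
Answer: $-1663616$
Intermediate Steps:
$R{\left(y \right)} = -8 - 4 y$ ($R{\left(y \right)} = - 4 \left(2 + y\right) = -8 - 4 y$)
$E = 300$ ($E = 5 \left(0 - 5 \left(-8 - 4\right)\right) = 5 \left(0 - -60\right) = 5 \left(0 + 60\right) = 5 \cdot 60 = 300$)
$n{\left(z,h \right)} = 300$
$\left(n{\left(9,-23 \right)} + 1012\right) \left(-1268\right) = \left(300 + 1012\right) \left(-1268\right) = 1312 \left(-1268\right) = -1663616$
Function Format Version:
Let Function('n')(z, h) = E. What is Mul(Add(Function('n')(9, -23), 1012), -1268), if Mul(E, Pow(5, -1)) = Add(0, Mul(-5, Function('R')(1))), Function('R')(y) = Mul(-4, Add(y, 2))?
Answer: -1663616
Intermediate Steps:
Function('R')(y) = Add(-8, Mul(-4, y)) (Function('R')(y) = Mul(-4, Add(2, y)) = Add(-8, Mul(-4, y)))
E = 300 (E = Mul(5, Add(0, Mul(-5, Add(-8, Mul(-4, 1))))) = Mul(5, Add(0, Mul(-5, Add(-8, -4)))) = Mul(5, Add(0, Mul(-5, -12))) = Mul(5, Add(0, 60)) = Mul(5, 60) = 300)
Function('n')(z, h) = 300
Mul(Add(Function('n')(9, -23), 1012), -1268) = Mul(Add(300, 1012), -1268) = Mul(1312, -1268) = -1663616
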